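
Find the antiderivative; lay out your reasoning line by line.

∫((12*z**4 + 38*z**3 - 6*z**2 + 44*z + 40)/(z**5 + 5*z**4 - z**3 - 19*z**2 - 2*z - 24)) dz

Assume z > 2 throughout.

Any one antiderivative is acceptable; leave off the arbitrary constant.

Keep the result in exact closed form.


Step 1. Decompose ∫((12*z**4 + 38*z**3 - 6*z**2 + 44*z + 40)/(z**5 + 5*z**4 - z**3 - 19*z**2 - 2*z - 24)) dz by partial fractions, (12*z**4 + 38*z**3 - 6*z**2 + 44*z + 40)/(z**5 + 5*z**4 - z**3 - 19*z**2 - 2*z - 24) = -2/(z**2 + 1) + 4/(z + 4) + 4/(z + 3) + 4/(z - 2): now ∫(4/(z - 2)) dz + ∫(4/(z + 3)) dz + ∫(4/(z + 4)) dz + ∫(-2/(z**2 + 1)) dz.
Step 2. Evaluate the standard form [assuming z > -3]: now 4*log(z + 3) + ∫(4/(z - 2)) dz + ∫(4/(z + 4)) dz + ∫(-2/(z**2 + 1)) dz.
Step 3. Evaluate the standard form [assuming z > -4]: now 4*log(z + 3) + 4*log(z + 4) + ∫(4/(z - 2)) dz + ∫(-2/(z**2 + 1)) dz.
Step 4. Evaluate the standard form [assuming z > 2]: now 4*log(z - 2) + 4*log(z + 3) + 4*log(z + 4) + ∫(-2/(z**2 + 1)) dz.
Step 5. Evaluate the standard form: now 4*log(z - 2) + 4*log(z + 3) + 4*log(z + 4) - 2*atan(z).
Answer: 4*log(z - 2) + 4*log(z + 3) + 4*log(z + 4) - 2*atan(z).


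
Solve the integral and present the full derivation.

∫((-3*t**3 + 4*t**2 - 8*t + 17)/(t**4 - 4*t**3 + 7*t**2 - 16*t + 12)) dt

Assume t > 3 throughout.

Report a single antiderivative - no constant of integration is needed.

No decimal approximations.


Step 1. Decompose ∫((-3*t**3 + 4*t**2 - 8*t + 17)/(t**4 - 4*t**3 + 7*t**2 - 16*t + 12)) dt by partial fractions, (-3*t**3 + 4*t**2 - 8*t + 17)/(t**4 - 4*t**3 + 7*t**2 - 16*t + 12) = -1/(t**2 + 4) - 1/(t - 1) - 2/(t - 3): now ∫(-2/(t - 3)) dt + ∫(-1/(t - 1)) dt + ∫(-1/(t**2 + 4)) dt.
Step 2. Evaluate the standard form [assuming t > 1]: now -log(t - 1) + ∫(-2/(t - 3)) dt + ∫(-1/(t**2 + 4)) dt.
Step 3. Evaluate the standard form [assuming t > 3]: now -2*log(t - 3) - log(t - 1) + ∫(-1/(t**2 + 4)) dt.
Step 4. Evaluate the standard form: now -2*log(t - 3) - log(t - 1) - atan(t/2)/2.
Answer: -2*log(t - 3) - log(t - 1) - atan(t/2)/2.


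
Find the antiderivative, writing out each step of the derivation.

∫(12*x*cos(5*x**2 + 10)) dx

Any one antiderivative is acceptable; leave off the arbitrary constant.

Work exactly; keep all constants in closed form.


Step 1. Substitute u = x**2 + 2, turning ∫(12*x*cos(5*x**2 + 10)) dx into ∫(6*cos(5*u)) du: now ∫(6*cos(5*u)) du.
Step 2. Evaluate the standard form: now 6*sin(5*u)/5.
Step 3. Substitute back u = x**2 + 2: now 6*sin(5*x**2 + 10)/5.
Answer: 6*sin(5*x**2 + 10)/5.


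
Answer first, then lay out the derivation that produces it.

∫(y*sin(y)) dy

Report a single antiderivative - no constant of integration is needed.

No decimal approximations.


The answer is -y*cos(y) + sin(y).
Step 1. Integrate ∫(y*sin(y)) dy by parts with u = y, dv = (sin(y)) dy, so v = -cos(y): now -y*cos(y) + ∫(cos(y)) dy.
Step 2. Evaluate the standard form: now -y*cos(y) + sin(y).
Answer: -y*cos(y) + sin(y).


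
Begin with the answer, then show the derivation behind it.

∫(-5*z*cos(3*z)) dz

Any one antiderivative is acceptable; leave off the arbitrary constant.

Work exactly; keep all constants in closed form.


The answer is -5*z*sin(3*z)/3 - 5*cos(3*z)/9.
Step 1. Integrate ∫(-5*z*cos(3*z)) dz by parts with u = z, dv = (-5*cos(3*z)) dz, so v = -5*sin(3*z)/3: now -5*z*sin(3*z)/3 + ∫(5*sin(3*z)/3) dz.
Step 2. Evaluate the standard form: now -5*z*sin(3*z)/3 - 5*cos(3*z)/9.
Answer: -5*z*sin(3*z)/3 - 5*cos(3*z)/9.


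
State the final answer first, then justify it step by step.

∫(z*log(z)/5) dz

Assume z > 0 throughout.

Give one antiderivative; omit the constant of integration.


The answer is z**2*log(z)/10 - z**2/20.
Step 1. Integrate ∫(z*log(z)/5) dz by parts with u = log(z), dv = (z/5) dz, so v = z**2/10 [assuming z > 0]: now z**2*log(z)/10 + ∫(-z/10) dz.
Step 2. Evaluate the standard form: now z**2*log(z)/10 - z**2/20.
Answer: z**2*log(z)/10 - z**2/20.


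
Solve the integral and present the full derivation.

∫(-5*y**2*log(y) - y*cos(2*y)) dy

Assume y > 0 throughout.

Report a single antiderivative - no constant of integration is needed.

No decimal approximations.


Step 1. Rewrite: now ∫(-y*cos(2*y)) dy + ∫(-5*y**2*log(y)) dy.
Step 2. Integrate ∫(-y*cos(2*y)) dy by parts with u = y, dv = (-cos(2*y)) dy, so v = -sin(2*y)/2: now -y*sin(2*y)/2 + ∫(-5*y**2*log(y)) dy + ∫(sin(2*y)/2) dy.
Step 3. Evaluate the standard form: now -y*sin(2*y)/2 - cos(2*y)/4 + ∫(-5*y**2*log(y)) dy.
Step 4. Integrate ∫(-5*y**2*log(y)) dy by parts with u = log(y), dv = (-5*y**2) dy, so v = -5*y**3/3 [assuming y > 0]: now -5*y**3*log(y)/3 - y*sin(2*y)/2 - cos(2*y)/4 + ∫(5*y**2/3) dy.
Step 5. Evaluate the standard form: now -5*y**3*log(y)/3 + 5*y**3/9 - y*sin(2*y)/2 - cos(2*y)/4.
Answer: -5*y**3*log(y)/3 + 5*y**3/9 - y*sin(2*y)/2 - cos(2*y)/4.


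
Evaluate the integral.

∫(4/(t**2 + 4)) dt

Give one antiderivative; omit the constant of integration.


Answer: 2*atan(t/2).


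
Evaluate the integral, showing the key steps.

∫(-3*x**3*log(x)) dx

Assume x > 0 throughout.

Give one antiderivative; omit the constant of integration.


Step 1. Integrate ∫(-3*x**3*log(x)) dx by parts with u = log(x), dv = (-3*x**3) dx, so v = -3*x**4/4 [assuming x > 0]: now -3*x**4*log(x)/4 + ∫(3*x**3/4) dx.
Step 2. Evaluate the standard form: now -3*x**4*log(x)/4 + 3*x**4/16.
Answer: -3*x**4*log(x)/4 + 3*x**4/16.


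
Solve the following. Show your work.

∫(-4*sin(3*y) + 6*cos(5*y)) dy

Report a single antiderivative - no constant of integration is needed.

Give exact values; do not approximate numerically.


Step 1. Rewrite: now ∫(-4*sin(3*y)) dy + ∫(6*cos(5*y)) dy.
Step 2. Evaluate the standard form: now 6*sin(5*y)/5 + ∫(-4*sin(3*y)) dy.
Step 3. Evaluate the standard form: now 6*sin(5*y)/5 + 4*cos(3*y)/3.
Answer: 6*sin(5*y)/5 + 4*cos(3*y)/3.


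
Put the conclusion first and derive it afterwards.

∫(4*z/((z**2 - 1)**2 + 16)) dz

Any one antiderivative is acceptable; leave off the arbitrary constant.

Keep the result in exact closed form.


The answer is atan(z**2/4 - 1/4)/2.
Step 1. Substitute u = z**2 - 1, turning ∫(4*z/((z**2 - 1)**2 + 16)) dz into ∫(2/(u**2 + 16)) du: now ∫(2/(u**2 + 16)) du.
Step 2. Evaluate the standard form: now atan(u/4)/2.
Step 3. Substitute back u = z**2 - 1: now atan(z**2/4 - 1/4)/2.
Answer: atan(z**2/4 - 1/4)/2.


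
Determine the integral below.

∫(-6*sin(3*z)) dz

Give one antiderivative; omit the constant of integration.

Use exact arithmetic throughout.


Answer: 2*cos(3*z).


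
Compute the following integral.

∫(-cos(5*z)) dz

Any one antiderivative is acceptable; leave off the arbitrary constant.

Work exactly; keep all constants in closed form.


Answer: -sin(5*z)/5.


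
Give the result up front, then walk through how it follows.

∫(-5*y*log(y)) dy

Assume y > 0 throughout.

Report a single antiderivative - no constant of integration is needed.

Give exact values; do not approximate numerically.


The answer is -5*y**2*log(y)/2 + 5*y**2/4.
Step 1. Integrate ∫(-5*y*log(y)) dy by parts with u = log(y), dv = (-5*y) dy, so v = -5*y**2/2 [assuming y > 0]: now -5*y**2*log(y)/2 + ∫(5*y/2) dy.
Step 2. Evaluate the standard form: now -5*y**2*log(y)/2 + 5*y**2/4.
Answer: -5*y**2*log(y)/2 + 5*y**2/4.


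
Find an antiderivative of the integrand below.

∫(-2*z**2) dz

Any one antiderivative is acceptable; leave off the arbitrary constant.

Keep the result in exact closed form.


Answer: -2*z**3/3.


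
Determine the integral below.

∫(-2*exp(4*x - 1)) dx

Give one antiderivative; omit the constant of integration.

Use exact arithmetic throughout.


Answer: -exp(4*x - 1)/2.


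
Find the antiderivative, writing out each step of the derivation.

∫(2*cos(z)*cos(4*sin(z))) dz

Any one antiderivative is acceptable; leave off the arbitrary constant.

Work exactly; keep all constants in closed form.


Step 1. Substitute u = sin(z), turning ∫(2*cos(z)*cos(4*sin(z))) dz into ∫(2*cos(4*u)) du: now ∫(2*cos(4*u)) du.
Step 2. Evaluate the standard form: now sin(4*u)/2.
Step 3. Substitute back u = sin(z): now sin(4*sin(z))/2.
Answer: sin(4*sin(z))/2.


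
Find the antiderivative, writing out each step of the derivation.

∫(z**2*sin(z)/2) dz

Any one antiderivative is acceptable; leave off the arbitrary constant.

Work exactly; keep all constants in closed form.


Step 1. Integrate ∫(z**2*sin(z)/2) dz by parts with u = z**2, dv = (sin(z)/2) dz, so v = -cos(z)/2: now -z**2*cos(z)/2 + ∫(z*cos(z)) dz.
Step 2. Integrate ∫(z*cos(z)) dz by parts with u = z, dv = (cos(z)) dz, so v = sin(z): now -z**2*cos(z)/2 + z*sin(z) + ∫(-sin(z)) dz.
Step 3. Evaluate the standard form: now -z**2*cos(z)/2 + z*sin(z) + cos(z).
Answer: -z**2*cos(z)/2 + z*sin(z) + cos(z).


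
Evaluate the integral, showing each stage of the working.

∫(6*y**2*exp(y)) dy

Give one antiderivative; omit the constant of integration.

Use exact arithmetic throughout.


Step 1. Integrate ∫(6*y**2*exp(y)) dy by parts with u = y**2, dv = (6*exp(y)) dy, so v = 6*exp(y): now 6*y**2*exp(y) + ∫(-12*y*exp(y)) dy.
Step 2. Integrate ∫(-12*y*exp(y)) dy by parts with u = y, dv = (-12*exp(y)) dy, so v = -12*exp(y): now 6*y**2*exp(y) - 12*y*exp(y) + ∫(12*exp(y)) dy.
Step 3. Evaluate the standard form: now 6*y**2*exp(y) - 12*y*exp(y) + 12*exp(y).
Answer: 6*y**2*exp(y) - 12*y*exp(y) + 12*exp(y).


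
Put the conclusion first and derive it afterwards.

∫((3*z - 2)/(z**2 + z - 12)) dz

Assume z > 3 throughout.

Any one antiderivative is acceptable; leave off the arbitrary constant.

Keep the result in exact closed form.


The answer is log(z - 3) + 2*log(z + 4).
Step 1. Decompose ∫((3*z - 2)/(z**2 + z - 12)) dz by partial fractions, (3*z - 2)/(z**2 + z - 12) = 2/(z + 4) + 1/(z - 3): now ∫(1/(z - 3)) dz + ∫(2/(z + 4)) dz.
Step 2. Evaluate the standard form [assuming z > 3]: now log(z - 3) + ∫(2/(z + 4)) dz.
Step 3. Evaluate the standard form [assuming z > -4]: now log(z - 3) + 2*log(z + 4).
Answer: log(z - 3) + 2*log(z + 4).


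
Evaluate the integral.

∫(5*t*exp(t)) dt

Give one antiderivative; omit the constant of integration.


Answer: 5*t*exp(t) - 5*exp(t).


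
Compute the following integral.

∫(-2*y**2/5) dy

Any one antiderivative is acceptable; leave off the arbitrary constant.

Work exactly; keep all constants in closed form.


Answer: -2*y**3/15.


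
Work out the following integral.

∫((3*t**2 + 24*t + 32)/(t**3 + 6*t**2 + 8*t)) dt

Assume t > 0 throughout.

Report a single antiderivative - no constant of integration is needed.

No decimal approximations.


Answer: 4*log(t) + log(t + 2) - 2*log(t + 4).


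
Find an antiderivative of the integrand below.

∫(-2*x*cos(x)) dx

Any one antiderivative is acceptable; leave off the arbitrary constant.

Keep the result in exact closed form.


Answer: -2*x*sin(x) - 2*cos(x).


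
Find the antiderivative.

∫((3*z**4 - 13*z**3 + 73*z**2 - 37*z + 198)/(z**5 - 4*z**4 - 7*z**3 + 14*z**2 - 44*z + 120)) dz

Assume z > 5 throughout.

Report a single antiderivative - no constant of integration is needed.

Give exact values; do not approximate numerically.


Answer: 3*log(z - 5) - 3*log(z - 2) + 3*log(z + 3) - atan(z/2)/2.


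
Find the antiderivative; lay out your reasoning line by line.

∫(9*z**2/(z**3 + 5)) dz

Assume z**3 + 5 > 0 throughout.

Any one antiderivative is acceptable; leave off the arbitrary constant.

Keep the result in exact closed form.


Step 1. Substitute u = z**3 + 5, turning ∫(9*z**2/(z**3 + 5)) dz into ∫(3/u) du: now ∫(3/u) du.
Step 2. Evaluate the standard form [assuming u > 0]: now 3*log(u).
Step 3. Substitute back u = z**3 + 5: now 3*log(z**3 + 5).
Answer: 3*log(z**3 + 5).


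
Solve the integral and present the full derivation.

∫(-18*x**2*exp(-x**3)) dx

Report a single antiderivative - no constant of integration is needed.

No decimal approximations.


Step 1. Substitute u = x**3, turning ∫(-18*x**2*exp(-x**3)) dx into ∫(-6*exp(-u)) du: now ∫(-6*exp(-u)) du.
Step 2. Evaluate the standard form: now 6*exp(-u).
Step 3. Substitute back u = x**3: now 6*exp(-x**3).
Answer: 6*exp(-x**3).


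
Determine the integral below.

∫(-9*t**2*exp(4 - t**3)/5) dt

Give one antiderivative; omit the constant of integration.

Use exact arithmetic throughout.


Answer: 3*exp(4 - t**3)/5.


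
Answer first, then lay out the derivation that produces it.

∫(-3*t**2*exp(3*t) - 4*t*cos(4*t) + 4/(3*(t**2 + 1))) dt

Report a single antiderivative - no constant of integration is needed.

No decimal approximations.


The answer is -t**2*exp(3*t) + 2*t*exp(3*t)/3 - t*sin(4*t) - 2*exp(3*t)/9 - cos(4*t)/4 + 4*atan(t)/3.
Step 1. Rewrite: now ∫(-4*t*cos(4*t)) dt + ∫(-3*t**2*exp(3*t)) dt + ∫(4/(3*(t**2 + 1))) dt.
Step 2. Integrate ∫(-4*t*cos(4*t)) dt by parts with u = t, dv = (-4*cos(4*t)) dt, so v = -sin(4*t): now -t*sin(4*t) + ∫(-3*t**2*exp(3*t)) dt + ∫(4/(3*(t**2 + 1))) dt + ∫(sin(4*t)) dt.
Step 3. Evaluate the standard form: now -t*sin(4*t) - cos(4*t)/4 + ∫(-3*t**2*exp(3*t)) dt + ∫(4/(3*(t**2 + 1))) dt.
Step 4. Evaluate the standard form: now -t*sin(4*t) - cos(4*t)/4 + 4*atan(t)/3 + ∫(-3*t**2*exp(3*t)) dt.
Step 5. Integrate ∫(-3*t**2*exp(3*t)) dt by parts with u = t**2, dv = (-3*exp(3*t)) dt, so v = -exp(3*t): now -t**2*exp(3*t) - t*sin(4*t) - cos(4*t)/4 + 4*atan(t)/3 + ∫(2*t*exp(3*t)) dt.
Step 6. Integrate ∫(2*t*exp(3*t)) dt by parts with u = t, dv = (2*exp(3*t)) dt, so v = 2*exp(3*t)/3: now -t**2*exp(3*t) + 2*t*exp(3*t)/3 - t*sin(4*t) - cos(4*t)/4 + 4*atan(t)/3 + ∫(-2*exp(3*t)/3) dt.
Step 7. Evaluate the standard form: now -t**2*exp(3*t) + 2*t*exp(3*t)/3 - t*sin(4*t) - 2*exp(3*t)/9 - cos(4*t)/4 + 4*atan(t)/3.
Answer: -t**2*exp(3*t) + 2*t*exp(3*t)/3 - t*sin(4*t) - 2*exp(3*t)/9 - cos(4*t)/4 + 4*atan(t)/3.


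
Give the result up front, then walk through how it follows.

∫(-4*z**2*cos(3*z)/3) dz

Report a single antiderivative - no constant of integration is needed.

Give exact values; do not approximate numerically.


The answer is -4*z**2*sin(3*z)/9 - 8*z*cos(3*z)/27 + 8*sin(3*z)/81.
Step 1. Integrate ∫(-4*z**2*cos(3*z)/3) dz by parts with u = z**2, dv = (-4*cos(3*z)/3) dz, so v = -4*sin(3*z)/9: now -4*z**2*sin(3*z)/9 + ∫(8*z*sin(3*z)/9) dz.
Step 2. Integrate ∫(8*z*sin(3*z)/9) dz by parts with u = z, dv = (8*sin(3*z)/9) dz, so v = -8*cos(3*z)/27: now -4*z**2*sin(3*z)/9 - 8*z*cos(3*z)/27 + ∫(8*cos(3*z)/27) dz.
Step 3. Evaluate the standard form: now -4*z**2*sin(3*z)/9 - 8*z*cos(3*z)/27 + 8*sin(3*z)/81.
Answer: -4*z**2*sin(3*z)/9 - 8*z*cos(3*z)/27 + 8*sin(3*z)/81.


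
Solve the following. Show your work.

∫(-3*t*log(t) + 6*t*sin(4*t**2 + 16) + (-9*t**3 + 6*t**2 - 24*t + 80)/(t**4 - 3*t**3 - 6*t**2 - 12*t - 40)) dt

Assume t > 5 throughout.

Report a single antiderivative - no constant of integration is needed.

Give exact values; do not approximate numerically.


Step 1. Rewrite: now ∫(-3*t*log(t)) dt + ∫(6*t*sin(4*t**2 + 16)) dt + ∫((-9*t**3 + 6*t**2 - 24*t + 80)/(t**4 - 3*t**3 - 6*t**2 - 12*t - 40)) dt.
Step 2. Integrate ∫(-3*t*log(t)) dt by parts with u = log(t), dv = (-3*t) dt, so v = -3*t**2/2 [assuming t > 0]: now -3*t**2*log(t)/2 + ∫(3*t/2) dt + ∫(6*t*sin(4*t**2 + 16)) dt + ∫((-9*t**3 + 6*t**2 - 24*t + 80)/(t**4 - 3*t**3 - 6*t**2 - 12*t - 40)) dt.
Step 3. Evaluate the standard form: now -3*t**2*log(t)/2 + 3*t**2/4 + ∫(6*t*sin(4*t**2 + 16)) dt + ∫((-9*t**3 + 6*t**2 - 24*t + 80)/(t**4 - 3*t**3 - 6*t**2 - 12*t - 40)) dt.
Step 4. Substitute u = t**2 + 4, turning ∫(6*t*sin(4*t**2 + 16)) dt into ∫(3*sin(4*u)) du: now -3*t**2*log(t)/2 + 3*t**2/4 + ∫((-9*t**3 + 6*t**2 - 24*t + 80)/(t**4 - 3*t**3 - 6*t**2 - 12*t - 40)) dt + ∫(3*sin(4*u)) du.
Step 5. Evaluate the standard form: now -3*t**2*log(t)/2 + 3*t**2/4 - 3*cos(4*u)/4 + ∫((-9*t**3 + 6*t**2 - 24*t + 80)/(t**4 - 3*t**3 - 6*t**2 - 12*t - 40)) dt.
Step 6. Substitute back u = t**2 + 4: now -3*t**2*log(t)/2 + 3*t**2/4 - 3*cos(4*t**2 + 16)/4 + ∫((-9*t**3 + 6*t**2 - 24*t + 80)/(t**4 - 3*t**3 - 6*t**2 - 12*t - 40)) dt.
Step 7. Decompose ∫((-9*t**3 + 6*t**2 - 24*t + 80)/(t**4 - 3*t**3 - 6*t**2 - 12*t - 40)) dt by partial fractions, (-9*t**3 + 6*t**2 - 24*t + 80)/(t**4 - 3*t**3 - 6*t**2 - 12*t - 40) = -4/(t**2 + 4) - 4/(t + 2) - 5/(t - 5): now -3*t**2*log(t)/2 + 3*t**2/4 - 3*cos(4*t**2 + 16)/4 + ∫(-5/(t - 5)) dt + ∫(-4/(t + 2)) dt + ∫(-4/(t**2 + 4)) dt.
Step 8. Evaluate the standard form [assuming t > -2]: now -3*t**2*log(t)/2 + 3*t**2/4 - 4*log(t + 2) - 3*cos(4*t**2 + 16)/4 + ∫(-5/(t - 5)) dt + ∫(-4/(t**2 + 4)) dt.
Step 9. Evaluate the standard form [assuming t > 5]: now -3*t**2*log(t)/2 + 3*t**2/4 - 5*log(t - 5) - 4*log(t + 2) - 3*cos(4*t**2 + 16)/4 + ∫(-4/(t**2 + 4)) dt.
Step 10. Evaluate the standard form: now -3*t**2*log(t)/2 + 3*t**2/4 - 5*log(t - 5) - 4*log(t + 2) - 3*cos(4*t**2 + 16)/4 - 2*atan(t/2).
Answer: -3*t**2*log(t)/2 + 3*t**2/4 - 5*log(t - 5) - 4*log(t + 2) - 3*cos(4*t**2 + 16)/4 - 2*atan(t/2).


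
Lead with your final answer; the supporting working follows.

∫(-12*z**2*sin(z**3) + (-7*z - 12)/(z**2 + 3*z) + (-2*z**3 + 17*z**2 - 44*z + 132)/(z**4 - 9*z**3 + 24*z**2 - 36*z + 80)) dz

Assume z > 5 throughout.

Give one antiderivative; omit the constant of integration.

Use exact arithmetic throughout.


The answer is -4*log(z) + 3*log(z - 5) - 5*log(z - 4) - 3*log(z + 3) + 4*cos(z**3) + 2*atan(z/2).
Step 1. Rewrite: now ∫(-12*z**2*sin(z**3)) dz + ∫((-7*z - 12)/(z**2 + 3*z)) dz + ∫((-2*z**3 + 17*z**2 - 44*z + 132)/(z**4 - 9*z**3 + 24*z**2 - 36*z + 80)) dz.
Step 2. Substitute u = z**3, turning ∫(-12*z**2*sin(z**3)) dz into ∫(-4*sin(u)) du: now ∫((-7*z - 12)/(z**2 + 3*z)) dz + ∫((-2*z**3 + 17*z**2 - 44*z + 132)/(z**4 - 9*z**3 + 24*z**2 - 36*z + 80)) dz + ∫(-4*sin(u)) du.
Step 3. Evaluate the standard form: now 4*cos(u) + ∫((-7*z - 12)/(z**2 + 3*z)) dz + ∫((-2*z**3 + 17*z**2 - 44*z + 132)/(z**4 - 9*z**3 + 24*z**2 - 36*z + 80)) dz.
Step 4. Substitute back u = z**3: now 4*cos(z**3) + ∫((-7*z - 12)/(z**2 + 3*z)) dz + ∫((-2*z**3 + 17*z**2 - 44*z + 132)/(z**4 - 9*z**3 + 24*z**2 - 36*z + 80)) dz.
Step 5. Decompose ∫((-7*z - 12)/(z**2 + 3*z)) dz by partial fractions, (-7*z - 12)/(z**2 + 3*z) = -3/(z + 3) - 4/z: now 4*cos(z**3) + ∫(-4/z) dz + ∫((-2*z**3 + 17*z**2 - 44*z + 132)/(z**4 - 9*z**3 + 24*z**2 - 36*z + 80)) dz + ∫(-3/(z + 3)) dz.
Step 6. Evaluate the standard form [assuming z > -3]: now -3*log(z + 3) + 4*cos(z**3) + ∫(-4/z) dz + ∫((-2*z**3 + 17*z**2 - 44*z + 132)/(z**4 - 9*z**3 + 24*z**2 - 36*z + 80)) dz.
Step 7. Evaluate the standard form [assuming z > 0]: now -4*log(z) - 3*log(z + 3) + 4*cos(z**3) + ∫((-2*z**3 + 17*z**2 - 44*z + 132)/(z**4 - 9*z**3 + 24*z**2 - 36*z + 80)) dz.
Step 8. Decompose ∫((-2*z**3 + 17*z**2 - 44*z + 132)/(z**4 - 9*z**3 + 24*z**2 - 36*z + 80)) dz by partial fractions, (-2*z**3 + 17*z**2 - 44*z + 132)/(z**4 - 9*z**3 + 24*z**2 - 36*z + 80) = 4/(z**2 + 4) - 5/(z - 4) + 3/(z - 5): now -4*log(z) - 3*log(z + 3) + 4*cos(z**3) + ∫(3/(z - 5)) dz + ∫(-5/(z - 4)) dz + ∫(4/(z**2 + 4)) dz.
Step 9. Evaluate the standard form [assuming z > 5]: now -4*log(z) + 3*log(z - 5) - 3*log(z + 3) + 4*cos(z**3) + ∫(-5/(z - 4)) dz + ∫(4/(z**2 + 4)) dz.
Step 10. Evaluate the standard form [assuming z > 4]: now -4*log(z) + 3*log(z - 5) - 5*log(z - 4) - 3*log(z + 3) + 4*cos(z**3) + ∫(4/(z**2 + 4)) dz.
Step 11. Evaluate the standard form: now -4*log(z) + 3*log(z - 5) - 5*log(z - 4) - 3*log(z + 3) + 4*cos(z**3) + 2*atan(z/2).
Answer: -4*log(z) + 3*log(z - 5) - 5*log(z - 4) - 3*log(z + 3) + 4*cos(z**3) + 2*atan(z/2).


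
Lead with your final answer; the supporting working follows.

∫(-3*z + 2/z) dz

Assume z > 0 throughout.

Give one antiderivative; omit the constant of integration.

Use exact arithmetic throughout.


The answer is -3*z**2/2 + 2*log(z).
Step 1. Rewrite: now ∫(2/z) dz + ∫(-3*z) dz.
Step 2. Evaluate the standard form: now -3*z**2/2 + ∫(2/z) dz.
Step 3. Evaluate the standard form [assuming z > 0]: now -3*z**2/2 + 2*log(z).
Answer: -3*z**2/2 + 2*log(z).


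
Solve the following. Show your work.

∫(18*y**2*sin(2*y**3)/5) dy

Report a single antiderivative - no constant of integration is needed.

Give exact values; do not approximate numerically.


Step 1. Substitute u = y**3, turning ∫(18*y**2*sin(2*y**3)/5) dy into ∫(6*sin(2*u)/5) du: now ∫(6*sin(2*u)/5) du.
Step 2. Evaluate the standard form: now -3*cos(2*u)/5.
Step 3. Substitute back u = y**3: now -3*cos(2*y**3)/5.
Answer: -3*cos(2*y**3)/5.


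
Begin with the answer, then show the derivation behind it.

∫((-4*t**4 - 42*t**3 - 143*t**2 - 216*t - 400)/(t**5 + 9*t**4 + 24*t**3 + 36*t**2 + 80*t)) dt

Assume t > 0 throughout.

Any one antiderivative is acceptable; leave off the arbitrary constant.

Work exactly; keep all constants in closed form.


The answer is -5*log(t) + 2*log(t + 4) - log(t + 5) - 3*atan(t/2)/2.
Step 1. Decompose ∫((-4*t**4 - 42*t**3 - 143*t**2 - 216*t - 400)/(t**5 + 9*t**4 + 24*t**3 + 36*t**2 + 80*t)) dt by partial fractions, (-4*t**4 - 42*t**3 - 143*t**2 - 216*t - 400)/(t**5 + 9*t**4 + 24*t**3 + 36*t**2 + 80*t) = -3/(t**2 + 4) - 1/(t + 5) + 2/(t + 4) - 5/t: now ∫(-5/t) dt + ∫(2/(t + 4)) dt + ∫(-1/(t + 5)) dt + ∫(-3/(t**2 + 4)) dt.
Step 2. Evaluate the standard form [assuming t > -4]: now 2*log(t + 4) + ∫(-5/t) dt + ∫(-1/(t + 5)) dt + ∫(-3/(t**2 + 4)) dt.
Step 3. Evaluate the standard form [assuming t > 0]: now -5*log(t) + 2*log(t + 4) + ∫(-1/(t + 5)) dt + ∫(-3/(t**2 + 4)) dt.
Step 4. Evaluate the standard form [assuming t > -5]: now -5*log(t) + 2*log(t + 4) - log(t + 5) + ∫(-3/(t**2 + 4)) dt.
Step 5. Evaluate the standard form: now -5*log(t) + 2*log(t + 4) - log(t + 5) - 3*atan(t/2)/2.
Answer: -5*log(t) + 2*log(t + 4) - log(t + 5) - 3*atan(t/2)/2.


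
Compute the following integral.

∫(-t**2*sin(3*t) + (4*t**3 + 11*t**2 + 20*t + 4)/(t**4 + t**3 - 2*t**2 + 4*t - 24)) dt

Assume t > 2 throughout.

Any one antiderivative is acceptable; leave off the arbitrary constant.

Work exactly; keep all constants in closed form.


Answer: t**2*cos(3*t)/3 - 2*t*sin(3*t)/9 + 3*log(t - 2) + log(t + 3) - 2*cos(3*t)/27 + 2*atan(t/2).


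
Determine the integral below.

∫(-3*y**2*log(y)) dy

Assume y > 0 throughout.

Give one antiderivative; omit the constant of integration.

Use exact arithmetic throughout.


Answer: -y**3*log(y) + y**3/3.


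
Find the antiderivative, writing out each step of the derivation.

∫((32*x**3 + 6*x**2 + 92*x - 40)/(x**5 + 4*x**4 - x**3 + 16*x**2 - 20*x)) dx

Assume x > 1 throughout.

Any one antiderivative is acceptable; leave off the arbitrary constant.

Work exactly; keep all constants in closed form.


Step 1. Decompose ∫((32*x**3 + 6*x**2 + 92*x - 40)/(x**5 + 4*x**4 - x**3 + 16*x**2 - 20*x)) dx by partial fractions, (32*x**3 + 6*x**2 + 92*x - 40)/(x**5 + 4*x**4 - x**3 + 16*x**2 - 20*x) = 4/(x**2 + 4) - 5/(x + 5) + 3/(x - 1) + 2/x: now ∫(2/x) dx + ∫(3/(x - 1)) dx + ∫(-5/(x + 5)) dx + ∫(4/(x**2 + 4)) dx.
Step 2. Evaluate the standard form [assuming x > 0]: now 2*log(x) + ∫(3/(x - 1)) dx + ∫(-5/(x + 5)) dx + ∫(4/(x**2 + 4)) dx.
Step 3. Evaluate the standard form [assuming x > -5]: now 2*log(x) - 5*log(x + 5) + ∫(3/(x - 1)) dx + ∫(4/(x**2 + 4)) dx.
Step 4. Evaluate the standard form [assuming x > 1]: now 2*log(x) + 3*log(x - 1) - 5*log(x + 5) + ∫(4/(x**2 + 4)) dx.
Step 5. Evaluate the standard form: now 2*log(x) + 3*log(x - 1) - 5*log(x + 5) + 2*atan(x/2).
Answer: 2*log(x) + 3*log(x - 1) - 5*log(x + 5) + 2*atan(x/2).


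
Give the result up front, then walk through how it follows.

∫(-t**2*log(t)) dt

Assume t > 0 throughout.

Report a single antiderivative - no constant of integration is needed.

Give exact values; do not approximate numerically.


The answer is -t**3*log(t)/3 + t**3/9.
Step 1. Integrate ∫(-t**2*log(t)) dt by parts with u = log(t), dv = (-t**2) dt, so v = -t**3/3 [assuming t > 0]: now -t**3*log(t)/3 + ∫(t**2/3) dt.
Step 2. Evaluate the standard form: now -t**3*log(t)/3 + t**3/9.
Answer: -t**3*log(t)/3 + t**3/9.


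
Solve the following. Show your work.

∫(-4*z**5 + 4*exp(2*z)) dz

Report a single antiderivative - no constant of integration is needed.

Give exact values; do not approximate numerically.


Step 1. Rewrite: now ∫(-4*z**5) dz + ∫(4*exp(2*z)) dz.
Step 2. Evaluate the standard form: now -2*z**6/3 + ∫(4*exp(2*z)) dz.
Step 3. Evaluate the standard form: now -2*z**6/3 + 2*exp(2*z).
Answer: -2*z**6/3 + 2*exp(2*z).


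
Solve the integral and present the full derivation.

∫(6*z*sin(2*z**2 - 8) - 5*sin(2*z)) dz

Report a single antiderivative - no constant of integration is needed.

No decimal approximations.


Step 1. Rewrite: now ∫(6*z*sin(2*z**2 - 8)) dz + ∫(-5*sin(2*z)) dz.
Step 2. Substitute u = z**2 - 4, turning ∫(6*z*sin(2*z**2 - 8)) dz into ∫(3*sin(2*u)) du: now ∫(3*sin(2*u)) du + ∫(-5*sin(2*z)) dz.
Step 3. Evaluate the standard form: now -3*cos(2*u)/2 + ∫(-5*sin(2*z)) dz.
Step 4. Substitute back u = z**2 - 4: now -3*cos(2*z**2 - 8)/2 + ∫(-5*sin(2*z)) dz.
Step 5. Evaluate the standard form: now 5*cos(2*z)/2 - 3*cos(2*z**2 - 8)/2.
Answer: 5*cos(2*z)/2 - 3*cos(2*z**2 - 8)/2.


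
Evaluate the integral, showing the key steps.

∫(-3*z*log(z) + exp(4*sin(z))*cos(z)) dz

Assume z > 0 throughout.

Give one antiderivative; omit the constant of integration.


Step 1. Rewrite: now ∫(-3*z*log(z)) dz + ∫(exp(4*sin(z))*cos(z)) dz.
Step 2. Substitute u = sin(z), turning ∫(exp(4*sin(z))*cos(z)) dz into ∫(exp(4*u)) du: now ∫(-3*z*log(z)) dz + ∫(exp(4*u)) du.
Step 3. Evaluate the standard form: now exp(4*u)/4 + ∫(-3*z*log(z)) dz.
Step 4. Substitute back u = sin(z): now exp(4*sin(z))/4 + ∫(-3*z*log(z)) dz.
Step 5. Integrate ∫(-3*z*log(z)) dz by parts with u = log(z), dv = (-3*z) dz, so v = -3*z**2/2 [assuming z > 0]: now -3*z**2*log(z)/2 + exp(4*sin(z))/4 + ∫(3*z/2) dz.
Step 6. Evaluate the standard form: now -3*z**2*log(z)/2 + 3*z**2/4 + exp(4*sin(z))/4.
Answer: -3*z**2*log(z)/2 + 3*z**2/4 + exp(4*sin(z))/4.


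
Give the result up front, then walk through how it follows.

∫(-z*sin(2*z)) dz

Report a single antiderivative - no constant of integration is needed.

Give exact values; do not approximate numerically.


The answer is z*cos(2*z)/2 - sin(2*z)/4.
Step 1. Integrate ∫(-z*sin(2*z)) dz by parts with u = z, dv = (-sin(2*z)) dz, so v = cos(2*z)/2: now z*cos(2*z)/2 + ∫(-cos(2*z)/2) dz.
Step 2. Evaluate the standard form: now z*cos(2*z)/2 - sin(2*z)/4.
Answer: z*cos(2*z)/2 - sin(2*z)/4.


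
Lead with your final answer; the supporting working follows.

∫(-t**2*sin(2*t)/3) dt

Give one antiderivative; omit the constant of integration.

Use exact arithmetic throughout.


The answer is t**2*cos(2*t)/6 - t*sin(2*t)/6 - cos(2*t)/12.
Step 1. Integrate ∫(-t**2*sin(2*t)/3) dt by parts with u = t**2, dv = (-sin(2*t)/3) dt, so v = cos(2*t)/6: now t**2*cos(2*t)/6 + ∫(-t*cos(2*t)/3) dt.
Step 2. Integrate ∫(-t*cos(2*t)/3) dt by parts with u = t, dv = (-cos(2*t)/3) dt, so v = -sin(2*t)/6: now t**2*cos(2*t)/6 - t*sin(2*t)/6 + ∫(sin(2*t)/6) dt.
Step 3. Evaluate the standard form: now t**2*cos(2*t)/6 - t*sin(2*t)/6 - cos(2*t)/12.
Answer: t**2*cos(2*t)/6 - t*sin(2*t)/6 - cos(2*t)/12.


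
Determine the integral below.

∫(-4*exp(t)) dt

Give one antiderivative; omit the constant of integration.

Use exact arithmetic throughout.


Answer: -4*exp(t).


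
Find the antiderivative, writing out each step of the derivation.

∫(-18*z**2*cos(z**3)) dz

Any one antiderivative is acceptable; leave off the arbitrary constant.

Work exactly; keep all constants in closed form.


Step 1. Substitute u = z**3, turning ∫(-18*z**2*cos(z**3)) dz into ∫(-6*cos(u)) du: now ∫(-6*cos(u)) du.
Step 2. Evaluate the standard form: now -6*sin(u).
Step 3. Substitute back u = z**3: now -6*sin(z**3).
Answer: -6*sin(z**3).


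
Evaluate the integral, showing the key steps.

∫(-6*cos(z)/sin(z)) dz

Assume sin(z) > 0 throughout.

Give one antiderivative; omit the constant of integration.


Step 1. Substitute u = sin(z), turning ∫(-6*cos(z)/sin(z)) dz into ∫(-6/u) du: now ∫(-6/u) du.
Step 2. Evaluate the standard form [assuming u > 0]: now -6*log(u).
Step 3. Substitute back u = sin(z): now -6*log(sin(z)).
Answer: -6*log(sin(z)).


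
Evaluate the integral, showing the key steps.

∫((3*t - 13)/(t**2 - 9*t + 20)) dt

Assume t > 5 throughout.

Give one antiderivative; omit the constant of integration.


Step 1. Decompose ∫((3*t - 13)/(t**2 - 9*t + 20)) dt by partial fractions, (3*t - 13)/(t**2 - 9*t + 20) = 1/(t - 4) + 2/(t - 5): now ∫(2/(t - 5)) dt + ∫(1/(t - 4)) dt.
Step 2. Evaluate the standard form [assuming t > 4]: now log(t - 4) + ∫(2/(t - 5)) dt.
Step 3. Evaluate the standard form [assuming t > 5]: now 2*log(t - 5) + log(t - 4).
Answer: 2*log(t - 5) + log(t - 4).


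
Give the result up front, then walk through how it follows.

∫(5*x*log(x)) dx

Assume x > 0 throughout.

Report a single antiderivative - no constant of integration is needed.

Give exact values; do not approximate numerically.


The answer is 5*x**2*log(x)/2 - 5*x**2/4.
Step 1. Integrate ∫(5*x*log(x)) dx by parts with u = log(x), dv = (5*x) dx, so v = 5*x**2/2 [assuming x > 0]: now 5*x**2*log(x)/2 + ∫(-5*x/2) dx.
Step 2. Evaluate the standard form: now 5*x**2*log(x)/2 - 5*x**2/4.
Answer: 5*x**2*log(x)/2 - 5*x**2/4.


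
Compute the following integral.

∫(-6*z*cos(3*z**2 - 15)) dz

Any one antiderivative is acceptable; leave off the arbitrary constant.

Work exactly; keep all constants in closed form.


Answer: -sin(3*z**2 - 15).


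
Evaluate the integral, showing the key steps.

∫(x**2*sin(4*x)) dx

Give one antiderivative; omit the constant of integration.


Step 1. Integrate ∫(x**2*sin(4*x)) dx by parts with u = x**2, dv = (sin(4*x)) dx, so v = -cos(4*x)/4: now -x**2*cos(4*x)/4 + ∫(x*cos(4*x)/2) dx.
Step 2. Integrate ∫(x*cos(4*x)/2) dx by parts with u = x, dv = (cos(4*x)/2) dx, so v = sin(4*x)/8: now -x**2*cos(4*x)/4 + x*sin(4*x)/8 + ∫(-sin(4*x)/8) dx.
Step 3. Evaluate the standard form: now -x**2*cos(4*x)/4 + x*sin(4*x)/8 + cos(4*x)/32.
Answer: -x**2*cos(4*x)/4 + x*sin(4*x)/8 + cos(4*x)/32.


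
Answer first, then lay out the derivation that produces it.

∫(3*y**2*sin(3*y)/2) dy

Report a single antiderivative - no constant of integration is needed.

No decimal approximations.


The answer is -y**2*cos(3*y)/2 + y*sin(3*y)/3 + cos(3*y)/9.
Step 1. Integrate ∫(3*y**2*sin(3*y)/2) dy by parts with u = y**2, dv = (3*sin(3*y)/2) dy, so v = -cos(3*y)/2: now -y**2*cos(3*y)/2 + ∫(y*cos(3*y)) dy.
Step 2. Integrate ∫(y*cos(3*y)) dy by parts with u = y, dv = (cos(3*y)) dy, so v = sin(3*y)/3: now -y**2*cos(3*y)/2 + y*sin(3*y)/3 + ∫(-sin(3*y)/3) dy.
Step 3. Evaluate the standard form: now -y**2*cos(3*y)/2 + y*sin(3*y)/3 + cos(3*y)/9.
Answer: -y**2*cos(3*y)/2 + y*sin(3*y)/3 + cos(3*y)/9.


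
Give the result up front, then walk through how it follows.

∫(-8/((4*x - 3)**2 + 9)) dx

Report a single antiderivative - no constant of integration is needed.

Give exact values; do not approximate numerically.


The answer is -2*atan(4*x/3 - 1)/3.
Step 1. Substitute u = 4*x - 3, turning ∫(-8/((4*x - 3)**2 + 9)) dx into ∫(-2/(u**2 + 9)) du: now ∫(-2/(u**2 + 9)) du.
Step 2. Evaluate the standard form: now -2*atan(u/3)/3.
Step 3. Substitute back u = 4*x - 3: now -2*atan(4*x/3 - 1)/3.
Answer: -2*atan(4*x/3 - 1)/3.


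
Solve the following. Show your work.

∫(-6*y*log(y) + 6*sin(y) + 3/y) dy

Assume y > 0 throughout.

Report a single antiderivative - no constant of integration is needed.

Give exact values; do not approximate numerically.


Step 1. Rewrite: now ∫(3/y) dy + ∫(-6*y*log(y)) dy + ∫(6*sin(y)) dy.
Step 2. Integrate ∫(-6*y*log(y)) dy by parts with u = log(y), dv = (-6*y) dy, so v = -3*y**2 [assuming y > 0]: now -3*y**2*log(y) + ∫(3/y) dy + ∫(3*y) dy + ∫(6*sin(y)) dy.
Step 3. Evaluate the standard form: now -3*y**2*log(y) + 3*y**2/2 + ∫(3/y) dy + ∫(6*sin(y)) dy.
Step 4. Evaluate the standard form [assuming y > 0]: now -3*y**2*log(y) + 3*y**2/2 + 3*log(y) + ∫(6*sin(y)) dy.
Step 5. Evaluate the standard form: now -3*y**2*log(y) + 3*y**2/2 + 3*log(y) - 6*cos(y).
Answer: -3*y**2*log(y) + 3*y**2/2 + 3*log(y) - 6*cos(y).


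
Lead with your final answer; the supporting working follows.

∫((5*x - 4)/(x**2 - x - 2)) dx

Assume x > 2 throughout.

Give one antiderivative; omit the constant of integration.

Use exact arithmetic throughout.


The answer is 2*log(x - 2) + 3*log(x + 1).
Step 1. Decompose ∫((5*x - 4)/(x**2 - x - 2)) dx by partial fractions, (5*x - 4)/(x**2 - x - 2) = 3/(x + 1) + 2/(x - 2): now ∫(2/(x - 2)) dx + ∫(3/(x + 1)) dx.
Step 2. Evaluate the standard form [assuming x > -1]: now 3*log(x + 1) + ∫(2/(x - 2)) dx.
Step 3. Evaluate the standard form [assuming x > 2]: now 2*log(x - 2) + 3*log(x + 1).
Answer: 2*log(x - 2) + 3*log(x + 1).


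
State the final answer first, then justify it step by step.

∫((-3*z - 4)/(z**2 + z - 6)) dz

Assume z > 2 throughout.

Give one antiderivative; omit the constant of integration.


The answer is -2*log(z - 2) - log(z + 3).
Step 1. Decompose ∫((-3*z - 4)/(z**2 + z - 6)) dz by partial fractions, (-3*z - 4)/(z**2 + z - 6) = -1/(z + 3) - 2/(z - 2): now ∫(-2/(z - 2)) dz + ∫(-1/(z + 3)) dz.
Step 2. Evaluate the standard form [assuming z > 2]: now -2*log(z - 2) + ∫(-1/(z + 3)) dz.
Step 3. Evaluate the standard form [assuming z > -3]: now -2*log(z - 2) - log(z + 3).
Answer: -2*log(z - 2) - log(z + 3).


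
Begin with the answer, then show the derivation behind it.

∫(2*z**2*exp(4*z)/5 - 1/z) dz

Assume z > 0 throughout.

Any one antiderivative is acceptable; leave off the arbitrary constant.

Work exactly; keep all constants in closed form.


The answer is z**2*exp(4*z)/10 - z*exp(4*z)/20 + exp(4*z)/80 - log(z).
Step 1. Rewrite: now ∫(-1/z) dz + ∫(2*z**2*exp(4*z)/5) dz.
Step 2. Evaluate the standard form [assuming z > 0]: now -log(z) + ∫(2*z**2*exp(4*z)/5) dz.
Step 3. Integrate ∫(2*z**2*exp(4*z)/5) dz by parts with u = z**2, dv = (2*exp(4*z)/5) dz, so v = exp(4*z)/10: now z**2*exp(4*z)/10 - log(z) + ∫(-z*exp(4*z)/5) dz.
Step 4. Integrate ∫(-z*exp(4*z)/5) dz by parts with u = z, dv = (-exp(4*z)/5) dz, so v = -exp(4*z)/20: now z**2*exp(4*z)/10 - z*exp(4*z)/20 - log(z) + ∫(exp(4*z)/20) dz.
Step 5. Evaluate the standard form: now z**2*exp(4*z)/10 - z*exp(4*z)/20 + exp(4*z)/80 - log(z).
Answer: z**2*exp(4*z)/10 - z*exp(4*z)/20 + exp(4*z)/80 - log(z).


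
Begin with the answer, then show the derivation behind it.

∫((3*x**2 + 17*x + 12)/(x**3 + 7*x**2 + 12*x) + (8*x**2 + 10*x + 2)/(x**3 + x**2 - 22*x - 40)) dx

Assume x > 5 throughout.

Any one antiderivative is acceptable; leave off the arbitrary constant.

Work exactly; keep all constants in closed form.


The answer is log(x) + 4*log(x - 5) - log(x + 2) + 4*log(x + 3) + 3*log(x + 4).
Step 1. Rewrite: now ∫((3*x**2 + 17*x + 12)/(x**3 + 7*x**2 + 12*x)) dx + ∫((8*x**2 + 10*x + 2)/(x**3 + x**2 - 22*x - 40)) dx.
Step 2. Decompose ∫((8*x**2 + 10*x + 2)/(x**3 + x**2 - 22*x - 40)) dx by partial fractions, (8*x**2 + 10*x + 2)/(x**3 + x**2 - 22*x - 40) = 5/(x + 4) - 1/(x + 2) + 4/(x - 5): now ∫((3*x**2 + 17*x + 12)/(x**3 + 7*x**2 + 12*x)) dx + ∫(4/(x - 5)) dx + ∫(-1/(x + 2)) dx + ∫(5/(x + 4)) dx.
Step 3. Evaluate the standard form [assuming x > -2]: now -log(x + 2) + ∫((3*x**2 + 17*x + 12)/(x**3 + 7*x**2 + 12*x)) dx + ∫(4/(x - 5)) dx + ∫(5/(x + 4)) dx.
Step 4. Evaluate the standard form [assuming x > 5]: now 4*log(x - 5) - log(x + 2) + ∫((3*x**2 + 17*x + 12)/(x**3 + 7*x**2 + 12*x)) dx + ∫(5/(x + 4)) dx.
Step 5. Evaluate the standard form [assuming x > -4]: now 4*log(x - 5) - log(x + 2) + 5*log(x + 4) + ∫((3*x**2 + 17*x + 12)/(x**3 + 7*x**2 + 12*x)) dx.
Step 6. Decompose ∫((3*x**2 + 17*x + 12)/(x**3 + 7*x**2 + 12*x)) dx by partial fractions, (3*x**2 + 17*x + 12)/(x**3 + 7*x**2 + 12*x) = -2/(x + 4) + 4/(x + 3) + 1/x: now 4*log(x - 5) - log(x + 2) + 5*log(x + 4) + ∫(1/x) dx + ∫(4/(x + 3)) dx + ∫(-2/(x + 4)) dx.
Step 7. Evaluate the standard form [assuming x > -3]: now 4*log(x - 5) - log(x + 2) + 4*log(x + 3) + 5*log(x + 4) + ∫(1/x) dx + ∫(-2/(x + 4)) dx.
Step 8. Evaluate the standard form [assuming x > 0]: now log(x) + 4*log(x - 5) - log(x + 2) + 4*log(x + 3) + 5*log(x + 4) + ∫(-2/(x + 4)) dx.
Step 9. Evaluate the standard form [assuming x > -4]: now log(x) + 4*log(x - 5) - log(x + 2) + 4*log(x + 3) + 3*log(x + 4).
Answer: log(x) + 4*log(x - 5) - log(x + 2) + 4*log(x + 3) + 3*log(x + 4).


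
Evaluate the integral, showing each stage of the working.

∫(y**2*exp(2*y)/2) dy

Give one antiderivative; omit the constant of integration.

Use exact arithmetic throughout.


Step 1. Integrate ∫(y**2*exp(2*y)/2) dy by parts with u = y**2, dv = (exp(2*y)/2) dy, so v = exp(2*y)/4: now y**2*exp(2*y)/4 + ∫(-y*exp(2*y)/2) dy.
Step 2. Integrate ∫(-y*exp(2*y)/2) dy by parts with u = y, dv = (-exp(2*y)/2) dy, so v = -exp(2*y)/4: now y**2*exp(2*y)/4 - y*exp(2*y)/4 + ∫(exp(2*y)/4) dy.
Step 3. Evaluate the standard form: now y**2*exp(2*y)/4 - y*exp(2*y)/4 + exp(2*y)/8.
Answer: y**2*exp(2*y)/4 - y*exp(2*y)/4 + exp(2*y)/8.


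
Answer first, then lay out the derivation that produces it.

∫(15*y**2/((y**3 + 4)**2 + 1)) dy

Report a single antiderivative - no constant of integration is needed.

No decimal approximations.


The answer is 5*atan(y**3 + 4).
Step 1. Substitute u = y**3 + 4, turning ∫(15*y**2/((y**3 + 4)**2 + 1)) dy into ∫(5/(u**2 + 1)) du: now ∫(5/(u**2 + 1)) du.
Step 2. Evaluate the standard form: now 5*atan(u).
Step 3. Substitute back u = y**3 + 4: now 5*atan(y**3 + 4).
Answer: 5*atan(y**3 + 4).


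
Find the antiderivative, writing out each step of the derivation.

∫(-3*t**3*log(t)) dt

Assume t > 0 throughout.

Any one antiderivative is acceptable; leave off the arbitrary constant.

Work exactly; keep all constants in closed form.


Step 1. Integrate ∫(-3*t**3*log(t)) dt by parts with u = log(t), dv = (-3*t**3) dt, so v = -3*t**4/4 [assuming t > 0]: now -3*t**4*log(t)/4 + ∫(3*t**3/4) dt.
Step 2. Evaluate the standard form: now -3*t**4*log(t)/4 + 3*t**4/16.
Answer: -3*t**4*log(t)/4 + 3*t**4/16.


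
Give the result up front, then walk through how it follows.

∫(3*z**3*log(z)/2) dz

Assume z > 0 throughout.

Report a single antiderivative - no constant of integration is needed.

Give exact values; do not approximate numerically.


The answer is 3*z**4*log(z)/8 - 3*z**4/32.
Step 1. Integrate ∫(3*z**3*log(z)/2) dz by parts with u = log(z), dv = (3*z**3/2) dz, so v = 3*z**4/8 [assuming z > 0]: now 3*z**4*log(z)/8 + ∫(-3*z**3/8) dz.
Step 2. Evaluate the standard form: now 3*z**4*log(z)/8 - 3*z**4/32.
Answer: 3*z**4*log(z)/8 - 3*z**4/32.


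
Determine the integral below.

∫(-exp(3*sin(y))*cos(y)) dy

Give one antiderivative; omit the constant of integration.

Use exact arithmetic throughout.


Answer: -exp(3*sin(y))/3.


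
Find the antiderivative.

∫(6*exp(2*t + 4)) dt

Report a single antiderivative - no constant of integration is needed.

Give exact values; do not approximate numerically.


Answer: 3*exp(2*t + 4).


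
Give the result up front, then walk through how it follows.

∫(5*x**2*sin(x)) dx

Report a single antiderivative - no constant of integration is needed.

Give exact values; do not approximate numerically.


The answer is -5*x**2*cos(x) + 10*x*sin(x) + 10*cos(x).
Step 1. Integrate ∫(5*x**2*sin(x)) dx by parts with u = x**2, dv = (5*sin(x)) dx, so v = -5*cos(x): now -5*x**2*cos(x) + ∫(10*x*cos(x)) dx.
Step 2. Integrate ∫(10*x*cos(x)) dx by parts with u = x, dv = (10*cos(x)) dx, so v = 10*sin(x): now -5*x**2*cos(x) + 10*x*sin(x) + ∫(-10*sin(x)) dx.
Step 3. Evaluate the standard form: now -5*x**2*cos(x) + 10*x*sin(x) + 10*cos(x).
Answer: -5*x**2*cos(x) + 10*x*sin(x) + 10*cos(x).


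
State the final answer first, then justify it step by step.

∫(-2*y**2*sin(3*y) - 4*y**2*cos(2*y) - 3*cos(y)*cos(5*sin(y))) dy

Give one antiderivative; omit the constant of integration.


The answer is -2*y**2*sin(2*y) + 2*y**2*cos(3*y)/3 - 4*y*sin(3*y)/9 - 2*y*cos(2*y) + sin(2*y) - 3*sin(5*sin(y))/5 - 4*cos(3*y)/27.
Step 1. Rewrite: now ∫(-2*y**2*sin(3*y)) dy + ∫(-4*y**2*cos(2*y)) dy + ∫(-3*cos(y)*cos(5*sin(y))) dy.
Step 2. Integrate ∫(-4*y**2*cos(2*y)) dy by parts with u = y**2, dv = (-4*cos(2*y)) dy, so v = -2*sin(2*y): now -2*y**2*sin(2*y) + ∫(4*y*sin(2*y)) dy + ∫(-2*y**2*sin(3*y)) dy + ∫(-3*cos(y)*cos(5*sin(y))) dy.
Step 3. Integrate ∫(4*y*sin(2*y)) dy by parts with u = y, dv = (4*sin(2*y)) dy, so v = -2*cos(2*y): now -2*y**2*sin(2*y) - 2*y*cos(2*y) + ∫(-2*y**2*sin(3*y)) dy + ∫(-3*cos(y)*cos(5*sin(y))) dy + ∫(2*cos(2*y)) dy.
Step 4. Evaluate the standard form: now -2*y**2*sin(2*y) - 2*y*cos(2*y) + sin(2*y) + ∫(-2*y**2*sin(3*y)) dy + ∫(-3*cos(y)*cos(5*sin(y))) dy.
Step 5. Integrate ∫(-2*y**2*sin(3*y)) dy by parts with u = y**2, dv = (-2*sin(3*y)) dy, so v = 2*cos(3*y)/3: now -2*y**2*sin(2*y) + 2*y**2*cos(3*y)/3 - 2*y*cos(2*y) + sin(2*y) + ∫(-4*y*cos(3*y)/3) dy + ∫(-3*cos(y)*cos(5*sin(y))) dy.
Step 6. Integrate ∫(-4*y*cos(3*y)/3) dy by parts with u = y, dv = (-4*cos(3*y)/3) dy, so v = -4*sin(3*y)/9: now -2*y**2*sin(2*y) + 2*y**2*cos(3*y)/3 - 4*y*sin(3*y)/9 - 2*y*cos(2*y) + sin(2*y) + ∫(-3*cos(y)*cos(5*sin(y))) dy + ∫(4*sin(3*y)/9) dy.
Step 7. Evaluate the standard form: now -2*y**2*sin(2*y) + 2*y**2*cos(3*y)/3 - 4*y*sin(3*y)/9 - 2*y*cos(2*y) + sin(2*y) - 4*cos(3*y)/27 + ∫(-3*cos(y)*cos(5*sin(y))) dy.
Step 8. Substitute u = sin(y), turning ∫(-3*cos(y)*cos(5*sin(y))) dy into ∫(-3*cos(5*u)) du: now -2*y**2*sin(2*y) + 2*y**2*cos(3*y)/3 - 4*y*sin(3*y)/9 - 2*y*cos(2*y) + sin(2*y) - 4*cos(3*y)/27 + ∫(-3*cos(5*u)) du.
Step 9. Evaluate the standard form: now -2*y**2*sin(2*y) + 2*y**2*cos(3*y)/3 - 4*y*sin(3*y)/9 - 2*y*cos(2*y) - 3*sin(5*u)/5 + sin(2*y) - 4*cos(3*y)/27.
Step 10. Substitute back u = sin(y): now -2*y**2*sin(2*y) + 2*y**2*cos(3*y)/3 - 4*y*sin(3*y)/9 - 2*y*cos(2*y) + sin(2*y) - 3*sin(5*sin(y))/5 - 4*cos(3*y)/27.
Answer: -2*y**2*sin(2*y) + 2*y**2*cos(3*y)/3 - 4*y*sin(3*y)/9 - 2*y*cos(2*y) + sin(2*y) - 3*sin(5*sin(y))/5 - 4*cos(3*y)/27.
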